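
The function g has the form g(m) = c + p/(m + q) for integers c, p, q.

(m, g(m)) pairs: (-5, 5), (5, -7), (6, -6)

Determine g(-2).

(g(m) − c)(m + q) = p for each data point; the three points give a linear system in c and q, then p follows.
Solving: c = -1, q = 0, p = -30, so g(m) = -1 − 30/(m + 0).
Then g(-2) = -1 − 30/(-2) = 14.

14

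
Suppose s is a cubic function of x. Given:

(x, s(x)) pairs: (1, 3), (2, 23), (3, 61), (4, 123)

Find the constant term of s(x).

Write s(x) = ax³ + bx² + cx + d; the 4 given values yield a linear system in the 4 coefficients.
Solving, s(x) = x³ + 3x² + 4x - 5.
The constant term is s(0) = -5.

-5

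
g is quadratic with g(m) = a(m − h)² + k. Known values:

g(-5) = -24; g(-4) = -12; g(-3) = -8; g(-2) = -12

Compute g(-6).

First differences 12, 4, -4; second difference -8 = 2a, so a = -4.
Expanding, the m-coefficient is −2ah = 8h; matching it to the data gives h = -3, and then k = -8.
So g(m) = -4(m + 3)² − 8.
g(-6) = -4·(-3)² − 8 = -44.

-44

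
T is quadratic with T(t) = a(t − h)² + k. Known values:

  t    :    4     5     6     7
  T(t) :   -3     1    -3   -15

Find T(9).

First differences 4, -4, -12; second difference -8 = 2a, so a = -4.
Expanding, the t-coefficient is −2ah = 8h; matching it to the data gives h = 5, and then k = 1.
So T(t) = -4(t − 5)² + 1.
T(9) = -4·4² + 1 = -63.

-63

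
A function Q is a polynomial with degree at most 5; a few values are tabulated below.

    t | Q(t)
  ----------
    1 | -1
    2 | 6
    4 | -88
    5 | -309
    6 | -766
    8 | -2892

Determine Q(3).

Write Q(t) = at^5 + bt^4 + ct³ + dt² + et + p; the 6 given values yield a linear system in the 6 coefficients.
Solving, the leading coefficient vanishes, and Q(t) = -t^4 + 2t³ + 3t² - t - 4.
Then Q(3) = -7.

-7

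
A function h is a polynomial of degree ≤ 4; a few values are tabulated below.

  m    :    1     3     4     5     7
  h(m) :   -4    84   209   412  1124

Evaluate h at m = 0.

Write h(m) = am^4 + bm³ + cm² + dm + e; the 5 given values yield a linear system in the 5 coefficients.
Solving, the leading coefficient vanishes, and h(m) = 3m³ + 3m² - 7m - 3.
Then h(0) = -3.

-3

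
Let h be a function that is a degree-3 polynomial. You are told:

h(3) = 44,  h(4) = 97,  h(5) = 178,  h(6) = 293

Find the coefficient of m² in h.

2

Write h(m) = am³ + bm² + cm + d; the 4 given values yield a linear system in the 4 coefficients.
Solving, h(m) = m³ + 2m² + 2m - 7.
The coefficient of m² is 2.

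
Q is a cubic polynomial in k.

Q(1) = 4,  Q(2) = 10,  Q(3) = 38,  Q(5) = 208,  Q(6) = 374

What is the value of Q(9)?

1340

Write Q(k) = ak³ + bk² + ck + d; the 5 given values yield a linear system in the 4 coefficients.
Solving, Q(k) = 2k³ - k² - 5k + 8.
Then Q(9) = 1340.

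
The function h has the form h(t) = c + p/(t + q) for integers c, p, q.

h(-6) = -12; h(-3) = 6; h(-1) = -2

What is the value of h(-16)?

(h(t) − c)(t + q) = p for each data point; the three points give a linear system in c and q, then p follows.
Solving: c = -6, q = 4, p = 12, so h(t) = -6 + 12/(t + 4).
Then h(-16) = -6 + 12/(-12) = -7.

-7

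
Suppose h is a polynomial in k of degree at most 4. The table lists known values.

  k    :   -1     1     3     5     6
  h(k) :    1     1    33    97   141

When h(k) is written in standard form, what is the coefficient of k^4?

0

Write h(k) = ak^4 + bk³ + ck² + dk + e; the 5 given values yield a linear system in the 5 coefficients.
Solving, the top 2 coefficients vanish, and h(k) = 4k² - 3.
The coefficient of k^4 is 0.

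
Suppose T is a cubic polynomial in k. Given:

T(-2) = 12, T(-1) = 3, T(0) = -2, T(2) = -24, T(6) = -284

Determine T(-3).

31

Write T(k) = ak³ + bk² + ck + d; the 5 given values yield a linear system in the 4 coefficients.
Solving, T(k) = -k³ - k² - 5k - 2.
Then T(-3) = 31.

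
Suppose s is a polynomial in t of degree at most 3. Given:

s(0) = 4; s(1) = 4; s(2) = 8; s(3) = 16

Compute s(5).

Write s(t) = at³ + bt² + ct + d; the 4 given values yield a linear system in the 4 coefficients.
Solving, the leading coefficient vanishes, and s(t) = 2t² - 2t + 4.
Then s(5) = 44.

44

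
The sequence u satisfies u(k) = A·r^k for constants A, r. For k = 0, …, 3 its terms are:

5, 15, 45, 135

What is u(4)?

405

Consecutive ratio: 15/5 = 3, and 45/15 = 3, so r = 3.
Then A·3^0 = 5 gives A = 5, and u(k) = 5·3^k.
u(4) = 5·3^4 = 405.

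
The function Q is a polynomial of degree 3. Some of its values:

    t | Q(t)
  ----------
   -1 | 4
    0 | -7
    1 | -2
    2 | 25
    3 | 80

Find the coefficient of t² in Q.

8

First differences: -11, 5, 27, 55. Second differences: 16, 22, 28. Third differences: 6, 6.
Level-3 differences are constant, so Q has degree 3.
Fitting a degree-3 polynomial gives Q(t) = t³ + 8t² - 4t - 7.
The coefficient of t² is 8.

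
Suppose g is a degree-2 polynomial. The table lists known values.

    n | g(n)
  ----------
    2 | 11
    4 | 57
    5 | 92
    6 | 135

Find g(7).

Write g(n) = an² + bn + c; the 4 given values yield a linear system in the 3 coefficients.
Solving, g(n) = 4n² - n - 3.
Then g(7) = 186.

186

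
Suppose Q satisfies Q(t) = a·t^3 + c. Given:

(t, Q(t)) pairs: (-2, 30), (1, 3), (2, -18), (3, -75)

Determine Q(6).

-642

From Q(-2) = 30 and Q(1) = 3: -8a + c = 30 and 1a + c = 3.
Subtracting: 9a = -27, so a = -3; then c = 30 − (-3)·(-8) = 6.
So Q(t) = -3t³ + 6, and Q(6) = -642.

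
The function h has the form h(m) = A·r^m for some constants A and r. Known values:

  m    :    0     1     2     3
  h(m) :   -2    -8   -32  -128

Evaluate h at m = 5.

-2048

Consecutive ratio: -8/(-2) = 4, and -32/(-8) = 4, so r = 4.
Then A·4^0 = -2 gives A = -2, and h(m) = -2·4^m.
h(5) = -2·4^5 = -2048.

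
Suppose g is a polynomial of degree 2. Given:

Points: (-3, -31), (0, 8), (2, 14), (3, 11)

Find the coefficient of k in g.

Write g(k) = ak² + bk + c; the 4 given values yield a linear system in the 3 coefficients.
Solving, g(k) = -2k² + 7k + 8.
The coefficient of k is 7.

7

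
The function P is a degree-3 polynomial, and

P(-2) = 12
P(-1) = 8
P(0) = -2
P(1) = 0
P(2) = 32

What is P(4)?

258

Write P(x) = ax³ + bx² + cx + d; the 5 given values yield a linear system in the 4 coefficients.
Solving, P(x) = 3x³ + 6x² - 7x - 2.
Then P(4) = 258.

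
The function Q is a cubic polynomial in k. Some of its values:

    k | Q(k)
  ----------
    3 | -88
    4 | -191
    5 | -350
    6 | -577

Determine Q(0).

5

Write Q(k) = ak³ + bk² + ck + d; the 4 given values yield a linear system in the 4 coefficients.
Solving, Q(k) = -2k³ - 4k² - k + 5.
Then Q(0) = 5.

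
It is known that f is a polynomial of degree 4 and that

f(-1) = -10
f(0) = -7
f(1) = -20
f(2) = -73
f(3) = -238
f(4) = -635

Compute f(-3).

-208

Write f(k) = ak^4 + bk³ + ck² + dk + e; the 6 given values yield a linear system in the 5 coefficients.
Solving, f(k) = -2k^4 - 6k² - 5k - 7.
Then f(-3) = -208.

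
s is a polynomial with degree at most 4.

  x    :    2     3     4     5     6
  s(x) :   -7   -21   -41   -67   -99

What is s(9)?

First differences: -14, -20, -26, -32. Second differences: -6, -6, -6.
Level-2 differences are constant, so s has degree 2.
Fitting a degree-2 polynomial gives s(x) = -3x² + x + 3.
Then s(9) = -231.

-231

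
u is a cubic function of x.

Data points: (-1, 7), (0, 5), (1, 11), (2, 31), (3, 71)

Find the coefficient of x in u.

1

First differences: -2, 6, 20, 40. Second differences: 8, 14, 20. Third differences: 6, 6.
Level-3 differences are constant, so u has degree 3.
Fitting a degree-3 polynomial gives u(x) = x³ + 4x² + x + 5.
The coefficient of x is 1.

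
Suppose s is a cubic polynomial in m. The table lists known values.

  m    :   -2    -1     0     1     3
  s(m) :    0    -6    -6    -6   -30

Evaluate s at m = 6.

Write s(m) = am³ + bm² + cm + d; the 5 given values yield a linear system in the 4 coefficients.
Solving, s(m) = -m³ + m - 6.
Then s(6) = -216.

-216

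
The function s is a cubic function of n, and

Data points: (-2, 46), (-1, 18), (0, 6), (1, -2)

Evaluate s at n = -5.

Write s(n) = an³ + bn² + cn + d; the 4 given values yield a linear system in the 4 coefficients.
Solving, s(n) = -2n³ + 2n² - 8n + 6.
Then s(-5) = 346.

346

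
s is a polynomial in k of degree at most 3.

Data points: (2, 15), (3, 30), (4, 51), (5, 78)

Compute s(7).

First differences: 15, 21, 27. Second differences: 6, 6.
Level-2 differences are constant, so s has degree 2.
Fitting a degree-2 polynomial gives s(k) = 3k² + 3.
Then s(7) = 150.

150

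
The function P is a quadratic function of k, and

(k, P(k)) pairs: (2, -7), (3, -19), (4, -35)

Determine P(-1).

5

Write P(k) = ak² + bk + c; the 3 given values yield a linear system in the 3 coefficients.
Solving, P(k) = -2k² - 2k + 5.
Then P(-1) = 5.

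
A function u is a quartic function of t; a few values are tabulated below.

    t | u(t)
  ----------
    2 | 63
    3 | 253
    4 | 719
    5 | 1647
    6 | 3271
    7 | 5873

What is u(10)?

First differences: 190, 466, 928, 1624, 2602. Second differences: 276, 462, 696, 978. Third differences: 186, 234, 282. Fourth differences: 48, 48.
Level-4 differences are constant, so u has degree 4.
Fitting a degree-4 polynomial gives u(t) = 2t^4 + 3t³ + t² - 2t + 7.
Then u(10) = 23087.

23087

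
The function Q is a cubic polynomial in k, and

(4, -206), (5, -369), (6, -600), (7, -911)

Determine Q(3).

-99

Write Q(k) = ak³ + bk² + ck + d; the 4 given values yield a linear system in the 4 coefficients.
Solving, Q(k) = -2k³ - 4k² - 5k + 6.
Then Q(3) = -99.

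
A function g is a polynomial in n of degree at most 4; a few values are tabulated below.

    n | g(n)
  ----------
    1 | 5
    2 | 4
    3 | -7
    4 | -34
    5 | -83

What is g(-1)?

First differences: -1, -11, -27, -49. Second differences: -10, -16, -22. Third differences: -6, -6.
Level-3 differences are constant, so g has degree 3.
Fitting a degree-3 polynomial gives g(n) = -n³ + n² + 3n + 2.
Then g(-1) = 1.

1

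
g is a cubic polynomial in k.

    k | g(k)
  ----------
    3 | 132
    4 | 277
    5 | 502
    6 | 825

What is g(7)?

Write g(k) = ak³ + bk² + ck + d; the 4 given values yield a linear system in the 4 coefficients.
Solving, g(k) = 3k³ + 4k² + 6k - 3.
Then g(7) = 1264.

1264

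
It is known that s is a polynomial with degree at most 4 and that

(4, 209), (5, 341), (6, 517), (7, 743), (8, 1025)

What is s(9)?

1369

Write s(m) = am^4 + bm³ + cm² + dm + e; the 5 given values yield a linear system in the 5 coefficients.
Solving, the leading coefficient vanishes, and s(m) = m³ + 7m² + 8m + 1.
Then s(9) = 1369.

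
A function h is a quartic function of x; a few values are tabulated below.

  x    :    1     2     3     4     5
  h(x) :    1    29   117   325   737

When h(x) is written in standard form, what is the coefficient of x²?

5

Write h(x) = ax^4 + bx³ + cx² + dx + e; the 5 given values yield a linear system in the 5 coefficients.
Solving, h(x) = x^4 + 5x² - 2x - 3.
The coefficient of x² is 5.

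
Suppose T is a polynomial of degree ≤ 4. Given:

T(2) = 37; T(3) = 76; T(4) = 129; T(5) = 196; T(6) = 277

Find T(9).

604

Write T(k) = ak^4 + bk³ + ck² + dk + e; the 5 given values yield a linear system in the 5 coefficients.
Solving, the top 2 coefficients vanish, and T(k) = 7k² + 4k + 1.
Then T(9) = 604.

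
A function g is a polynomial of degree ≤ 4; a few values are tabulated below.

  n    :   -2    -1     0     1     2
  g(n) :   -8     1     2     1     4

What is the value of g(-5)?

-143

Write g(n) = an^4 + bn³ + cn² + dn + e; the 5 given values yield a linear system in the 5 coefficients.
Solving, the leading coefficient vanishes, and g(n) = n³ - n² - n + 2.
Then g(-5) = -143.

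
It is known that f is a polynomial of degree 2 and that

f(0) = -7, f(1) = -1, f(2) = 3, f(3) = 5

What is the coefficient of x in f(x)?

Write f(x) = ax² + bx + c; the 4 given values yield a linear system in the 3 coefficients.
Solving, f(x) = -x² + 7x - 7.
The coefficient of x is 7.

7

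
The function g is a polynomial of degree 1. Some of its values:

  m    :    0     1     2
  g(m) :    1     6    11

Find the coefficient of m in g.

5

Write g(m) = am + b; the 3 given values yield a linear system in the 2 coefficients.
Solving, g(m) = 5m + 1.
The coefficient of m is 5.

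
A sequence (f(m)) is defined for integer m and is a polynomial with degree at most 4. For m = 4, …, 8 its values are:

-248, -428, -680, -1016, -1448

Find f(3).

-128

First differences: -180, -252, -336, -432. Second differences: -72, -84, -96. Third differences: -12, -12.
Level-3 differences are constant, so f has degree 3.
Fitting a degree-3 polynomial gives f(m) = -2m³ - 6m² - 4m - 8.
Then f(3) = -128.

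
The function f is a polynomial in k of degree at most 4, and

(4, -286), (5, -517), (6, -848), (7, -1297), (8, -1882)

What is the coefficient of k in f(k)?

Write f(k) = ak^4 + bk³ + ck² + dk + e; the 5 given values yield a linear system in the 5 coefficients.
Solving, the leading coefficient vanishes, and f(k) = -3k³ - 5k² - 3k - 2.
The coefficient of k is -3.

-3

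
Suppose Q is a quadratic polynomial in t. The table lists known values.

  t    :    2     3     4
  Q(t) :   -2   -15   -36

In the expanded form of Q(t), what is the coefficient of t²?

-4

Write Q(t) = at² + bt + c; the 3 given values yield a linear system in the 3 coefficients.
Solving, Q(t) = -4t² + 7t.
The coefficient of t² is -4.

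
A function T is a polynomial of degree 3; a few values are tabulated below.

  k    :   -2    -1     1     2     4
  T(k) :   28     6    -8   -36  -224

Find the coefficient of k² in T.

-1

Write T(k) = ak³ + bk² + ck + d; the 5 given values yield a linear system in the 4 coefficients.
Solving, T(k) = -3k³ - k² - 4k.
The coefficient of k² is -1.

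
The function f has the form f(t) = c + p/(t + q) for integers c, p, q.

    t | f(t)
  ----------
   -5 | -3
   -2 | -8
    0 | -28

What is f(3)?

17

(f(t) − c)(t + q) = p for each data point; the three points give a linear system in c and q, then p follows.
Solving: c = 2, q = -1, p = 30, so f(t) = 2 + 30/(t − 1).
Then f(3) = 2 + 30/2 = 17.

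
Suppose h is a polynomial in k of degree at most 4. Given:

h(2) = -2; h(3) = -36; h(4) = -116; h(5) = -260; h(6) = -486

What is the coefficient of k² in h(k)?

4

First differences: -34, -80, -144, -226. Second differences: -46, -64, -82. Third differences: -18, -18.
Level-3 differences are constant, so h has degree 3.
Fitting a degree-3 polynomial gives h(k) = -3k³ + 4k² + 3k.
The coefficient of k² is 4.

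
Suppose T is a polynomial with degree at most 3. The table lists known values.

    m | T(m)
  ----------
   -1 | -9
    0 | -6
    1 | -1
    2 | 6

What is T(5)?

Write T(m) = am³ + bm² + cm + d; the 4 given values yield a linear system in the 4 coefficients.
Solving, the leading coefficient vanishes, and T(m) = m² + 4m - 6.
Then T(5) = 39.

39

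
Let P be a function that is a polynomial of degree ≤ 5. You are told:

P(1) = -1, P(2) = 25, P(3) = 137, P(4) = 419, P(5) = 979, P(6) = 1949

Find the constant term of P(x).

First differences: 26, 112, 282, 560, 970. Second differences: 86, 170, 278, 410. Third differences: 84, 108, 132. Fourth differences: 24, 24.
Level-4 differences are constant, so P has degree 4.
Fitting a degree-4 polynomial gives P(x) = x^4 + 4x³ - 6x² + x - 1.
The constant term is P(0) = -1.

-1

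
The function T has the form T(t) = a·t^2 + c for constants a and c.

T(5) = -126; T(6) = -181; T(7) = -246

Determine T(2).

-21

From T(5) = -126 and T(6) = -181: 25a + c = -126 and 36a + c = -181.
Subtracting: 11a = -55, so a = -5; then c = -126 − (-5)·25 = -1.
So T(t) = -5t² − 1, and T(2) = -21.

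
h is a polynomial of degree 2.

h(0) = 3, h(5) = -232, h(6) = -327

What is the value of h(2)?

-43

Write h(x) = ax² + bx + c; the 3 given values yield a linear system in the 3 coefficients.
Solving, h(x) = -8x² - 7x + 3.
Then h(2) = -43.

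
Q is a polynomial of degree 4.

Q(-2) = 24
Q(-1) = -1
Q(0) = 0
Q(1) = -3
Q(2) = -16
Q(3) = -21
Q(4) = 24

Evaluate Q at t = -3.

First differences: -25, 1, -3, -13, -5, 45. Second differences: 26, -4, -10, 8, 50. Third differences: -30, -6, 18, 42. Fourth differences: 24, 24, 24.
Level-4 differences are constant, so Q has degree 4.
Fitting a degree-4 polynomial gives Q(t) = t^4 - 3t³ - 3t² + 2t.
Then Q(-3) = 129.

129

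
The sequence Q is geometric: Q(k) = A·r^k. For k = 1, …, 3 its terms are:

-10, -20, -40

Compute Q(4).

Consecutive ratio: -20/(-10) = 2, and -40/(-20) = 2, so r = 2.
Then A·2^1 = -10 gives A = -5, and Q(k) = -5·2^k.
Q(4) = -5·2^4 = -80.

-80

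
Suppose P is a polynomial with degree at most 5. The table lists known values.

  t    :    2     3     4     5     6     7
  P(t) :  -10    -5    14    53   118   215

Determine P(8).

Write P(t) = at^5 + bt^4 + ct³ + dt² + et + p; the 6 given values yield a linear system in the 6 coefficients.
Solving, the top 2 coefficients vanish, and P(t) = t³ - 2t² - 4t - 2.
Then P(8) = 350.

350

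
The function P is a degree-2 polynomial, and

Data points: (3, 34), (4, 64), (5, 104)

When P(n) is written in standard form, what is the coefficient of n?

Write P(n) = an² + bn + c; the 3 given values yield a linear system in the 3 coefficients.
Solving, P(n) = 5n² - 5n + 4.
The coefficient of n is -5.

-5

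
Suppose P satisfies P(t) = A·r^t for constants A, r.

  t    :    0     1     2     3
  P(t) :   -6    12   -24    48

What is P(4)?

Consecutive ratio: 12/(-6) = -2, and -24/12 = -2, so r = -2.
Then A·(-2)^0 = -6 gives A = -6, and P(t) = -6·(-2)^t.
P(4) = -6·(-2)^4 = -96.

-96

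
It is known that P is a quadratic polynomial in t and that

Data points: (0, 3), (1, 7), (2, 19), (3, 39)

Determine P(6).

First differences: 4, 12, 20. Second differences: 8, 8.
Level-2 differences are constant, so P has degree 2.
Fitting a degree-2 polynomial gives P(t) = 4t² + 3.
Then P(6) = 147.

147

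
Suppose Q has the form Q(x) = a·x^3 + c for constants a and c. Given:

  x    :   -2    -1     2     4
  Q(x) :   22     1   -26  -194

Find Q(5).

-377

From Q(-2) = 22 and Q(-1) = 1: -8a + c = 22 and -1a + c = 1.
Subtracting: 7a = -21, so a = -3; then c = 22 − (-3)·(-8) = -2.
So Q(x) = -3x³ − 2, and Q(5) = -377.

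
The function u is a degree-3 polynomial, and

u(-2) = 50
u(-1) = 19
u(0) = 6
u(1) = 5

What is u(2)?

10

Write u(k) = ak³ + bk² + ck + d; the 4 given values yield a linear system in the 4 coefficients.
Solving, u(k) = -k³ + 6k² - 6k + 6.
Then u(2) = 10.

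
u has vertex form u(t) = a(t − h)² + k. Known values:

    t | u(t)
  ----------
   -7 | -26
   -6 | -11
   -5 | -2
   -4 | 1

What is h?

-4

First differences 15, 9, 3; second difference -6 = 2a, so a = -3.
Expanding, the t-coefficient is −2ah = 6h; matching it to the data gives h = -4, and then k = 1.
So u(t) = -3(t + 4)² + 1.
Hence h = -4.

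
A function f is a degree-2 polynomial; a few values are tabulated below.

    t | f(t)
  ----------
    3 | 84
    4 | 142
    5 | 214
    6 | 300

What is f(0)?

-6

First differences: 58, 72, 86. Second differences: 14, 14.
Level-2 differences are constant, so f has degree 2.
Fitting a degree-2 polynomial gives f(t) = 7t² + 9t - 6.
The constant term is f(0) = -6.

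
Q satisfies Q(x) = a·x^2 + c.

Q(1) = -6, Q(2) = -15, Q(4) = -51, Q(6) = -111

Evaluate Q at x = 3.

From Q(1) = -6 and Q(2) = -15: 1a + c = -6 and 4a + c = -15.
Subtracting: 3a = -9, so a = -3; then c = -6 − (-3)·1 = -3.
So Q(x) = -3x² − 3, and Q(3) = -30.

-30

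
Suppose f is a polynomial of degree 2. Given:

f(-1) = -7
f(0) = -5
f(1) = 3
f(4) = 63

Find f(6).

Write f(n) = an² + bn + c; the 4 given values yield a linear system in the 3 coefficients.
Solving, f(n) = 3n² + 5n - 5.
Then f(6) = 133.

133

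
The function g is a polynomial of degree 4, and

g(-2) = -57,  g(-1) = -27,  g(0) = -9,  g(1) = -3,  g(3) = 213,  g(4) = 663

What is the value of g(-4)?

Write g(n) = an^4 + bn³ + cn² + dn + e; the 6 given values yield a linear system in the 5 coefficients.
Solving, g(n) = 2n^4 + 4n³ - 8n² + 8n - 9.
Then g(-4) = 87.

87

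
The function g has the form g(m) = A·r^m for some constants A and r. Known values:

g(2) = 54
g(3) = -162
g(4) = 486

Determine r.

-3

Consecutive ratio: -162/54 = -3, and 486/(-162) = -3, so r = -3.
Then A·(-3)^2 = 54 gives A = 6, and g(m) = 6·(-3)^m.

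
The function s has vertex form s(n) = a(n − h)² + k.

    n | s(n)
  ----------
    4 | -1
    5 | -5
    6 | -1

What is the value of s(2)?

31

First differences -4, 4; second difference 8 = 2a, so a = 4.
Expanding, the n-coefficient is −2ah = -8h; matching it to the data gives h = 5, and then k = -5.
So s(n) = 4(n − 5)² − 5.
s(2) = 4·(-3)² − 5 = 31.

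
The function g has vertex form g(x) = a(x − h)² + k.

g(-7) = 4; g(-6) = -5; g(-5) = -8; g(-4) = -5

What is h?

First differences -9, -3, 3; second difference 6 = 2a, so a = 3.
Expanding, the x-coefficient is −2ah = -6h; matching it to the data gives h = -5, and then k = -8.
So g(x) = 3(x + 5)² − 8.
Hence h = -5.

-5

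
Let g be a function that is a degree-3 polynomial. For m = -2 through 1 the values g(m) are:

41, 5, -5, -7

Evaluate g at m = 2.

-19

Write g(m) = am³ + bm² + cm + d; the 4 given values yield a linear system in the 4 coefficients.
Solving, g(m) = -3m³ + 4m² - 3m - 5.
Then g(2) = -19.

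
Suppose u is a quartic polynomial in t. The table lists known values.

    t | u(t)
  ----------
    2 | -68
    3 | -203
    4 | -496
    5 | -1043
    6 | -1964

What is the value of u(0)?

Write u(t) = at^4 + bt³ + ct² + dt + e; the 5 given values yield a linear system in the 5 coefficients.
Solving, u(t) = -t^4 - 2t³ - 6t² - 2t - 8.
Then u(0) = -8.

-8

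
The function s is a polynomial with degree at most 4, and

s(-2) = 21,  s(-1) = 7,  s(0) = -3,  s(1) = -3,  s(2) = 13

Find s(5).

Write s(n) = an^4 + bn³ + cn² + dn + e; the 5 given values yield a linear system in the 5 coefficients.
Solving, the leading coefficient vanishes, and s(n) = n³ + 5n² - 6n - 3.
Then s(5) = 217.

217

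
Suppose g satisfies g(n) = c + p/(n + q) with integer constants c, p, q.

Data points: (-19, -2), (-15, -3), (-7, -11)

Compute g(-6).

-15

(g(n) − c)(n + q) = p for each data point; the three points give a linear system in c and q, then p follows.
Solving: c = 1, q = 3, p = 48, so g(n) = 1 + 48/(n + 3).
Then g(-6) = 1 + 48/(-3) = -15.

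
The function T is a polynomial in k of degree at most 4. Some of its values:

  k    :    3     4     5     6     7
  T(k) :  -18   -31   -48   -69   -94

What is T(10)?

Write T(k) = ak^4 + bk³ + ck² + dk + e; the 5 given values yield a linear system in the 5 coefficients.
Solving, the top 2 coefficients vanish, and T(k) = -2k² + k - 3.
Then T(10) = -193.

-193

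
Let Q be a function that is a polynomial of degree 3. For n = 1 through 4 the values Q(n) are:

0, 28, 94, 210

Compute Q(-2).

Write Q(n) = an³ + bn² + cn + d; the 4 given values yield a linear system in the 4 coefficients.
Solving, Q(n) = 2n³ + 7n² - 7n - 2.
Then Q(-2) = 24.

24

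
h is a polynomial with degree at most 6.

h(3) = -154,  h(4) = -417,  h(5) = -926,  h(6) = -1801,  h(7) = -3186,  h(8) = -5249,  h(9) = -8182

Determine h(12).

-24481

First differences: -263, -509, -875, -1385, -2063, -2933. Second differences: -246, -366, -510, -678, -870. Third differences: -120, -144, -168, -192. Fourth differences: -24, -24, -24.
Level-4 differences are constant, so h has degree 4.
Fitting a degree-4 polynomial gives h(x) = -x^4 - 2x³ - 2x² - 1.
Then h(12) = -24481.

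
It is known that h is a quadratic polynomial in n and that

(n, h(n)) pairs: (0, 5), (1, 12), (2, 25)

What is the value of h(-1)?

4

Write h(n) = an² + bn + c; the 3 given values yield a linear system in the 3 coefficients.
Solving, h(n) = 3n² + 4n + 5.
Then h(-1) = 4.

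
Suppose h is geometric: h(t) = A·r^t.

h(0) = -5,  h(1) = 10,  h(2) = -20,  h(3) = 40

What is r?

Consecutive ratio: 10/(-5) = -2, and -20/10 = -2, so r = -2.
Then A·(-2)^0 = -5 gives A = -5, and h(t) = -5·(-2)^t.

-2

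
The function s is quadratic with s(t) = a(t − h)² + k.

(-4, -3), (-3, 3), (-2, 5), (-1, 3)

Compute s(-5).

-13

First differences 6, 2, -2; second difference -4 = 2a, so a = -2.
Expanding, the t-coefficient is −2ah = 4h; matching it to the data gives h = -2, and then k = 5.
So s(t) = -2(t + 2)² + 5.
s(-5) = -2·(-3)² + 5 = -13.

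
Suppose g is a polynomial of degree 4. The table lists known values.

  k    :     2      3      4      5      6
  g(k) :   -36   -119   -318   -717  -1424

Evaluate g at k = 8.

-4314

Write g(k) = ak^4 + bk³ + ck² + dk + e; the 5 given values yield a linear system in the 5 coefficients.
Solving, g(k) = -k^4 - 3k² - 3k - 2.
Then g(8) = -4314.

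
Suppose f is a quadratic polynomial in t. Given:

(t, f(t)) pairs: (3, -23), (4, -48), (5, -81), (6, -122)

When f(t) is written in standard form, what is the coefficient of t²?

Write f(t) = at² + bt + c; the 4 given values yield a linear system in the 3 coefficients.
Solving, f(t) = -4t² + 3t + 4.
The coefficient of t² is -4.

-4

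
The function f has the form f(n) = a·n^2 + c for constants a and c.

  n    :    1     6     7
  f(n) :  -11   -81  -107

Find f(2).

-17

From f(1) = -11 and f(6) = -81: 1a + c = -11 and 36a + c = -81.
Subtracting: 35a = -70, so a = -2; then c = -11 − (-2)·1 = -9.
So f(n) = -2n² − 9, and f(2) = -17.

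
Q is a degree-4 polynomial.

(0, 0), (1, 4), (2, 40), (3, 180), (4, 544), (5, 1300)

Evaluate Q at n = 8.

8320

First differences: 4, 36, 140, 364, 756. Second differences: 32, 104, 224, 392. Third differences: 72, 120, 168. Fourth differences: 48, 48.
Level-4 differences are constant, so Q has degree 4.
Fitting a degree-4 polynomial gives Q(n) = 2n^4 + 2n².
Then Q(8) = 8320.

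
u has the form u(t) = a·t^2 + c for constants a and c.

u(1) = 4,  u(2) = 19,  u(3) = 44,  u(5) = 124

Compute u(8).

319

From u(1) = 4 and u(2) = 19: 1a + c = 4 and 4a + c = 19.
Subtracting: 3a = 15, so a = 5; then c = 4 − 5·1 = -1.
So u(t) = 5t² − 1, and u(8) = 319.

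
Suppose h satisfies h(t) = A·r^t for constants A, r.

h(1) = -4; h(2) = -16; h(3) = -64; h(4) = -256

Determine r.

4

Consecutive ratio: -16/(-4) = 4, and -64/(-16) = 4, so r = 4.
Then A·4^1 = -4 gives A = -1, and h(t) = -1·4^t.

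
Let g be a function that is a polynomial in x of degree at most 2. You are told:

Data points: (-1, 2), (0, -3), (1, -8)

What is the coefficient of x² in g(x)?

0

Write g(x) = ax² + bx + c; the 3 given values yield a linear system in the 3 coefficients.
Solving, the leading coefficient vanishes, and g(x) = -5x - 3.
The coefficient of x² is 0.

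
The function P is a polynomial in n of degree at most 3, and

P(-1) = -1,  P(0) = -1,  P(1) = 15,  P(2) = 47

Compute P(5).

239

First differences: 0, 16, 32. Second differences: 16, 16.
Level-2 differences are constant, so P has degree 2.
Fitting a degree-2 polynomial gives P(n) = 8n² + 8n - 1.
Then P(5) = 239.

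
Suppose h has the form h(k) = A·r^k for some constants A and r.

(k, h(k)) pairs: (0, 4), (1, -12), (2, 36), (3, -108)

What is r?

-3

Consecutive ratio: -12/4 = -3, and 36/(-12) = -3, so r = -3.
Then A·(-3)^0 = 4 gives A = 4, and h(k) = 4·(-3)^k.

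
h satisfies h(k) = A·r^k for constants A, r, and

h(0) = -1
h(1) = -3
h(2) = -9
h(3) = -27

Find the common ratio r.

3

Consecutive ratio: -3/(-1) = 3, and -9/(-3) = 3, so r = 3.
Then A·3^0 = -1 gives A = -1, and h(k) = -1·3^k.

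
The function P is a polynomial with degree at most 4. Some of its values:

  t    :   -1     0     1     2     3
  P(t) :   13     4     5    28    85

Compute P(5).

First differences: -9, 1, 23, 57. Second differences: 10, 22, 34. Third differences: 12, 12.
Level-3 differences are constant, so P has degree 3.
Fitting a degree-3 polynomial gives P(t) = 2t³ + 5t² - 6t + 4.
Then P(5) = 349.

349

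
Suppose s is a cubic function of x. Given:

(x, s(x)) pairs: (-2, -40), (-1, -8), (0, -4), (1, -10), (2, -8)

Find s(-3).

First differences: 32, 4, -6, 2. Second differences: -28, -10, 8. Third differences: 18, 18.
Level-3 differences are constant, so s has degree 3.
Fitting a degree-3 polynomial gives s(x) = 3x³ - 5x² - 4x - 4.
Then s(-3) = -118.

-118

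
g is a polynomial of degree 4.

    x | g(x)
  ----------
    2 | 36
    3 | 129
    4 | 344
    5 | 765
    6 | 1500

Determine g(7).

Write g(x) = ax^4 + bx³ + cx² + dx + e; the 5 given values yield a linear system in the 5 coefficients.
Solving, g(x) = x^4 + 6x² - 2x.
Then g(7) = 2681.

2681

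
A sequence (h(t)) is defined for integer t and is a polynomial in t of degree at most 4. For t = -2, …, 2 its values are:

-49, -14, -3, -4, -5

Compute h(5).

112

First differences: 35, 11, -1, -1. Second differences: -24, -12, 0. Third differences: 12, 12.
Level-3 differences are constant, so h has degree 3.
Fitting a degree-3 polynomial gives h(t) = 2t³ - 6t² + 3t - 3.
Then h(5) = 112.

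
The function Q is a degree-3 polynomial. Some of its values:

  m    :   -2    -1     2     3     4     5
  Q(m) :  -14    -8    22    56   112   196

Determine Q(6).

314

Write Q(m) = am³ + bm² + cm + d; the 6 given values yield a linear system in the 4 coefficients.
Solving, Q(m) = m³ + 2m² + 5m - 4.
Then Q(6) = 314.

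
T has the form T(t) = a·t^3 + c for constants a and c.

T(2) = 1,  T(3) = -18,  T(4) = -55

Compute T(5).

From T(2) = 1 and T(3) = -18: 8a + c = 1 and 27a + c = -18.
Subtracting: 19a = -19, so a = -1; then c = 1 − (-1)·8 = 9.
So T(t) = -1t³ + 9, and T(5) = -116.

-116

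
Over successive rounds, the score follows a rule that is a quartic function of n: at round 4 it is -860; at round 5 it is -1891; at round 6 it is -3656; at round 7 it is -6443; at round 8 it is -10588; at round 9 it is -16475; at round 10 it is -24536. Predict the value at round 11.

-35251

Write the value at n as s(n).
Write s(n) = an^4 + bn³ + cn² + dn + e; the 7 given values yield a linear system in the 5 coefficients.
Solving, s(n) = -2n^4 - 4n³ - 5n² - 4n + 4.
Then s(11) = -35251.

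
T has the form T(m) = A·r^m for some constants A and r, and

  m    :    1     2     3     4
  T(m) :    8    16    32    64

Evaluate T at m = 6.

256

Consecutive ratio: 16/8 = 2, and 32/16 = 2, so r = 2.
Then A·2^1 = 8 gives A = 4, and T(m) = 4·2^m.
T(6) = 4·2^6 = 256.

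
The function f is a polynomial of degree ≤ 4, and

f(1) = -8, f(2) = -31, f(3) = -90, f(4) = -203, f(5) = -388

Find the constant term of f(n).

Write f(n) = an^4 + bn³ + cn² + dn + e; the 5 given values yield a linear system in the 5 coefficients.
Solving, the leading coefficient vanishes, and f(n) = -3n³ - 2n - 3.
The constant term is f(0) = -3.

-3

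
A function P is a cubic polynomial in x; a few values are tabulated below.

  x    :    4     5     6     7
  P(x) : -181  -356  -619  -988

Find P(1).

-4

Write P(x) = ax³ + bx² + cx + d; the 4 given values yield a linear system in the 4 coefficients.
Solving, P(x) = -3x³ + x² - x - 1.
Then P(1) = -4.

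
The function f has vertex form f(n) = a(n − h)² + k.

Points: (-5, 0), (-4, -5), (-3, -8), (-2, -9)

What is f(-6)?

First differences -5, -3, -1; second difference 2 = 2a, so a = 1.
Expanding, the n-coefficient is −2ah = -2h; matching it to the data gives h = -2, and then k = -9.
So f(n) = 1(n + 2)² − 9.
f(-6) = 1·(-4)² − 9 = 7.

7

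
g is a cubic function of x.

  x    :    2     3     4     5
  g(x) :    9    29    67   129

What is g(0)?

-1

Write g(x) = ax³ + bx² + cx + d; the 4 given values yield a linear system in the 4 coefficients.
Solving, g(x) = x³ + x - 1.
The constant term is g(0) = -1.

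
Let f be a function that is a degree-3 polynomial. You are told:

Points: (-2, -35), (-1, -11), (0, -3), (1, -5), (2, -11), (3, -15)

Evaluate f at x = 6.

45

First differences: 24, 8, -2, -6, -4. Second differences: -16, -10, -4, 2. Third differences: 6, 6, 6.
Level-3 differences are constant, so f has degree 3.
Fitting a degree-3 polynomial gives f(x) = x³ - 5x² + 2x - 3.
Then f(6) = 45.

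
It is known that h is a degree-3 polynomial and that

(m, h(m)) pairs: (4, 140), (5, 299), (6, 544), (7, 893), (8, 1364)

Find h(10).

2744

Write h(m) = am³ + bm² + cm + d; the 5 given values yield a linear system in the 4 coefficients.
Solving, h(m) = 3m³ - 2m² - 6m + 4.
Then h(10) = 2744.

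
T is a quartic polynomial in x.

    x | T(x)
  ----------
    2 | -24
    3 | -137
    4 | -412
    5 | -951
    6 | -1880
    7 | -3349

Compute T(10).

First differences: -113, -275, -539, -929, -1469. Second differences: -162, -264, -390, -540. Third differences: -102, -126, -150. Fourth differences: -24, -24.
Level-4 differences are constant, so T has degree 4.
Fitting a degree-4 polynomial gives T(x) = -x^4 - 3x³ + x² + 4x + 4.
Then T(10) = -12856.

-12856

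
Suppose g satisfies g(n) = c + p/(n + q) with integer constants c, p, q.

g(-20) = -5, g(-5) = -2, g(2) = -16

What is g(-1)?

14

(g(n) − c)(n + q) = p for each data point; the three points give a linear system in c and q, then p follows.
Solving: c = -6, q = 0, p = -20, so g(n) = -6 − 20/(n + 0).
Then g(-1) = -6 − 20/(-1) = 14.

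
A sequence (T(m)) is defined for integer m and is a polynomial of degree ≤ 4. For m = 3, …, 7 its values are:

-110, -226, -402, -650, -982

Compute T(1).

First differences: -116, -176, -248, -332. Second differences: -60, -72, -84. Third differences: -12, -12.
Level-3 differences are constant, so T has degree 3.
Fitting a degree-3 polynomial gives T(m) = -2m³ - 6m² - 2.
Then T(1) = -10.

-10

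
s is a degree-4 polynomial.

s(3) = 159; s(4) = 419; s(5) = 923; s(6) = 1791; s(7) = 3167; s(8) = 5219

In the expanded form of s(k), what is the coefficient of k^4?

1

First differences: 260, 504, 868, 1376, 2052. Second differences: 244, 364, 508, 676. Third differences: 120, 144, 168. Fourth differences: 24, 24.
Level-4 differences are constant, so s has degree 4.
Fitting a degree-4 polynomial gives s(k) = k^4 + 2k³ + k² + 4k + 3.
The coefficient of k^4 is 1.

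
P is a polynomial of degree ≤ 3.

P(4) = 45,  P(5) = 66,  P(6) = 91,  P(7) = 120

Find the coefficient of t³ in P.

0

First differences: 21, 25, 29. Second differences: 4, 4.
Level-2 differences are constant, so P has degree 2.
Fitting a degree-2 polynomial gives P(t) = 2t² + 3t + 1.
The coefficient of t³ is 0.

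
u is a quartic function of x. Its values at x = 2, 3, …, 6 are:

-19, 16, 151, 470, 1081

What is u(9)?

Write u(x) = ax^4 + bx³ + cx² + dx + e; the 5 given values yield a linear system in the 5 coefficients.
Solving, u(x) = x^4 - 5x² - 5x - 5.
Then u(9) = 6106.

6106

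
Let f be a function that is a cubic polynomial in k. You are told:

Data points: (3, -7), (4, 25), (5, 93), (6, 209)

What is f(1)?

-11

Write f(k) = ak³ + bk² + ck + d; the 4 given values yield a linear system in the 4 coefficients.
Solving, f(k) = 2k³ - 6k² - 7.
Then f(1) = -11.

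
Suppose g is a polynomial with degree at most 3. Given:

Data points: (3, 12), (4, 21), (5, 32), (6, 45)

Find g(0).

Write g(x) = ax³ + bx² + cx + d; the 4 given values yield a linear system in the 4 coefficients.
Solving, the leading coefficient vanishes, and g(x) = x² + 2x - 3.
Then g(0) = -3.

-3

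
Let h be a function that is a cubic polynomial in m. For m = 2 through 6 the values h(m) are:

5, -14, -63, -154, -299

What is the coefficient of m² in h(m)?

Write h(m) = am³ + bm² + cm + d; the 5 given values yield a linear system in the 4 coefficients.
Solving, h(m) = -2m³ + 3m² + 4m + 1.
The coefficient of m² is 3.

3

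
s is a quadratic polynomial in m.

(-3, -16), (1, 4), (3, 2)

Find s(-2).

Write s(m) = am² + bm + c; the 3 given values yield a linear system in the 3 coefficients.
Solving, s(m) = -m² + 3m + 2.
Then s(-2) = -8.

-8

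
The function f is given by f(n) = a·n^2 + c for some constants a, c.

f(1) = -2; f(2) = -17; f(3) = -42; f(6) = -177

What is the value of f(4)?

From f(1) = -2 and f(2) = -17: 1a + c = -2 and 4a + c = -17.
Subtracting: 3a = -15, so a = -5; then c = -2 − (-5)·1 = 3.
So f(n) = -5n² + 3, and f(4) = -77.

-77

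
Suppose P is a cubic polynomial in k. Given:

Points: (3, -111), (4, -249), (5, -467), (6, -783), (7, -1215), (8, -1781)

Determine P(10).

First differences: -138, -218, -316, -432, -566. Second differences: -80, -98, -116, -134. Third differences: -18, -18, -18.
Level-3 differences are constant, so P has degree 3.
Fitting a degree-3 polynomial gives P(k) = -3k³ - 4k² + k + 3.
Then P(10) = -3387.

-3387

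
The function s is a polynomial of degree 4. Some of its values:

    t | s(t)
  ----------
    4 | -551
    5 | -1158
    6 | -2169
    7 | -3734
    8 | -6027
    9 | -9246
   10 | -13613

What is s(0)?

First differences: -607, -1011, -1565, -2293, -3219, -4367. Second differences: -404, -554, -728, -926, -1148. Third differences: -150, -174, -198, -222. Fourth differences: -24, -24, -24.
Level-4 differences are constant, so s has degree 4.
Fitting a degree-4 polynomial gives s(t) = -t^4 - 3t³ - 6t² - t - 3.
The constant term is s(0) = -3.

-3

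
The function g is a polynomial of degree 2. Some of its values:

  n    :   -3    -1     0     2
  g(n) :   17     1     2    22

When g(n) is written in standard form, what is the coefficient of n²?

Write g(n) = an² + bn + c; the 4 given values yield a linear system in the 3 coefficients.
Solving, g(n) = 3n² + 4n + 2.
The coefficient of n² is 3.

3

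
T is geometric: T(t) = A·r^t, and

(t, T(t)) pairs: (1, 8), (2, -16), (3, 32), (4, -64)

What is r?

-2

Consecutive ratio: -16/8 = -2, and 32/(-16) = -2, so r = -2.
Then A·(-2)^1 = 8 gives A = -4, and T(t) = -4·(-2)^t.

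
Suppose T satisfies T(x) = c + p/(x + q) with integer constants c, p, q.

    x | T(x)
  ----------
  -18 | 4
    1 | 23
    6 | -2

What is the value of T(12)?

1

(T(x) − c)(x + q) = p for each data point; the three points give a linear system in c and q, then p follows.
Solving: c = 3, q = -2, p = -20, so T(x) = 3 − 20/(x − 2).
Then T(12) = 3 − 20/10 = 1.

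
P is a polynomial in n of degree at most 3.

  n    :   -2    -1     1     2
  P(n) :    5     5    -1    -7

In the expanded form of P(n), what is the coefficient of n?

Write P(n) = an³ + bn² + cn + d; the 4 given values yield a linear system in the 4 coefficients.
Solving, the leading coefficient vanishes, and P(n) = -n² - 3n + 3.
The coefficient of n is -3.

-3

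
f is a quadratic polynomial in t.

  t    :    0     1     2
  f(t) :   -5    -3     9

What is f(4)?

63

Write f(t) = at² + bt + c; the 3 given values yield a linear system in the 3 coefficients.
Solving, f(t) = 5t² - 3t - 5.
Then f(4) = 63.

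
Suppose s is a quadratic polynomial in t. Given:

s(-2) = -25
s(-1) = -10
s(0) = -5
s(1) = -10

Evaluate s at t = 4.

-85

First differences: 15, 5, -5. Second differences: -10, -10.
Level-2 differences are constant, so s has degree 2.
Fitting a degree-2 polynomial gives s(t) = -5t² - 5.
Then s(4) = -85.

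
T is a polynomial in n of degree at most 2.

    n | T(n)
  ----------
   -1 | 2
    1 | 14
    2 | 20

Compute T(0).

8

Write T(n) = an² + bn + c; the 3 given values yield a linear system in the 3 coefficients.
Solving, the leading coefficient vanishes, and T(n) = 6n + 8.
Then T(0) = 8.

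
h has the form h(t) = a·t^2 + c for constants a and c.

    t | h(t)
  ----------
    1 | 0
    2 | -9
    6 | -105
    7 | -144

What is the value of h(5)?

From h(1) = 0 and h(2) = -9: 1a + c = 0 and 4a + c = -9.
Subtracting: 3a = -9, so a = -3; then c = 0 − (-3)·1 = 3.
So h(t) = -3t² + 3, and h(5) = -72.

-72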